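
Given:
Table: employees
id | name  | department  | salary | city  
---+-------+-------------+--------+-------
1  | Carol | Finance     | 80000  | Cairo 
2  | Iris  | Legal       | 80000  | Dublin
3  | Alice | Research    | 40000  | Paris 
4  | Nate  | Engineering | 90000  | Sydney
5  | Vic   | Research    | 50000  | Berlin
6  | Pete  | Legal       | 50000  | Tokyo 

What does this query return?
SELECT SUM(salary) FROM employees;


SUM(salary) = 80000 + 80000 + 40000 + 90000 + 50000 + 50000 = 390000

390000


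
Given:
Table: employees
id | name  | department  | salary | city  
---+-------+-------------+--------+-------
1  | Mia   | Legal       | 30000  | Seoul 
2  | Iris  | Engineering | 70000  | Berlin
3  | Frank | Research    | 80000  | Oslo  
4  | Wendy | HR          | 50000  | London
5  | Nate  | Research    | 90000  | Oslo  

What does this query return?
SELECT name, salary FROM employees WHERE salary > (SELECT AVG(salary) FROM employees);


Subquery: AVG(salary) = 64000.0
Filtering: salary > 64000.0
  Iris (70000) -> MATCH
  Frank (80000) -> MATCH
  Nate (90000) -> MATCH


3 rows:
Iris, 70000
Frank, 80000
Nate, 90000


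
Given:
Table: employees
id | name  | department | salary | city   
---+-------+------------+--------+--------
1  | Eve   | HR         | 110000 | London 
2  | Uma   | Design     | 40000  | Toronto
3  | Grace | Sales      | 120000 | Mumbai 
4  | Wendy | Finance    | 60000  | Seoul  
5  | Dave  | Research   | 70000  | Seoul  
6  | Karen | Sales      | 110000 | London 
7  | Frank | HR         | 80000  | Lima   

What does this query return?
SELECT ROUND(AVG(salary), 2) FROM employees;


SUM(salary) = 590000
COUNT = 7
ROUND(AVG, 2) = ROUND(590000 / 7, 2) = 84285.71

84285.71


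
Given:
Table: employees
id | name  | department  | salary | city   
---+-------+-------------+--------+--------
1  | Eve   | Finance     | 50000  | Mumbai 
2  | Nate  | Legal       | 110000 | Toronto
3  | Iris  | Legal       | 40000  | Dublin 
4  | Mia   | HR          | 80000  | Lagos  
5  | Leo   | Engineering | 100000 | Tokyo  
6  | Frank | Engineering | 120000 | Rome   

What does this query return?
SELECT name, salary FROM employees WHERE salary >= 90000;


Filtering: salary >= 90000
Matching: 3 rows

3 rows:
Nate, 110000
Leo, 100000
Frank, 120000


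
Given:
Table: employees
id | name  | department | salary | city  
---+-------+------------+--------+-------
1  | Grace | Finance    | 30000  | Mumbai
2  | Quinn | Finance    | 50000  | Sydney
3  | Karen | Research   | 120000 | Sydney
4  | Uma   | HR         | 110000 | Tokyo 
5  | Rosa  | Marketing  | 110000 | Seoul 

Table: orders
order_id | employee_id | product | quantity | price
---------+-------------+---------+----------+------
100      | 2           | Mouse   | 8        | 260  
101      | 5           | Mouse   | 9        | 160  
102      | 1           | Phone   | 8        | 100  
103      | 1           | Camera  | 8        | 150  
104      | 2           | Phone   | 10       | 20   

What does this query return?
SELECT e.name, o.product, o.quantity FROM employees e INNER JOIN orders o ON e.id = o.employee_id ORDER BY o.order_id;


Joining employees.id = orders.employee_id:
  employee Quinn (id=2) -> order Mouse
  employee Rosa (id=5) -> order Mouse
  employee Grace (id=1) -> order Phone
  employee Grace (id=1) -> order Camera
  employee Quinn (id=2) -> order Phone


5 rows:
Quinn, Mouse, 8
Rosa, Mouse, 9
Grace, Phone, 8
Grace, Camera, 8
Quinn, Phone, 10


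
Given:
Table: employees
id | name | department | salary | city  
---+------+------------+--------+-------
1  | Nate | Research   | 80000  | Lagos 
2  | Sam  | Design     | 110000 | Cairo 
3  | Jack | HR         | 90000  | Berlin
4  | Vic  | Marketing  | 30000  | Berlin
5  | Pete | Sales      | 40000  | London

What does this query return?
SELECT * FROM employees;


SELECT * returns all 5 rows with all columns

5 rows:
1, Nate, Research, 80000, Lagos
2, Sam, Design, 110000, Cairo
3, Jack, HR, 90000, Berlin
4, Vic, Marketing, 30000, Berlin
5, Pete, Sales, 40000, London


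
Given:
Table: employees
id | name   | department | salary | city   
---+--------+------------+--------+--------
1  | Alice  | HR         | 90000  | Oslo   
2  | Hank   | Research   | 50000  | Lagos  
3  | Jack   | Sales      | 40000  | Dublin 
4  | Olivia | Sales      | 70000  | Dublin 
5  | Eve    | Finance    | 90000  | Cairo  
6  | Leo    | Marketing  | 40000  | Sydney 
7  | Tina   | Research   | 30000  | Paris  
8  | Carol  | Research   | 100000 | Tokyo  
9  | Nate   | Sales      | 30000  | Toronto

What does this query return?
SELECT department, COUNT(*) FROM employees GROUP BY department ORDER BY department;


Assigning each row to its department group:
  Alice -> HR
  Hank -> Research
  Jack -> Sales
  Olivia -> Sales
  Eve -> Finance
  Leo -> Marketing
  Tina -> Research
  Carol -> Research
  Nate -> Sales


5 groups:
Finance, 1
HR, 1
Marketing, 1
Research, 3
Sales, 3


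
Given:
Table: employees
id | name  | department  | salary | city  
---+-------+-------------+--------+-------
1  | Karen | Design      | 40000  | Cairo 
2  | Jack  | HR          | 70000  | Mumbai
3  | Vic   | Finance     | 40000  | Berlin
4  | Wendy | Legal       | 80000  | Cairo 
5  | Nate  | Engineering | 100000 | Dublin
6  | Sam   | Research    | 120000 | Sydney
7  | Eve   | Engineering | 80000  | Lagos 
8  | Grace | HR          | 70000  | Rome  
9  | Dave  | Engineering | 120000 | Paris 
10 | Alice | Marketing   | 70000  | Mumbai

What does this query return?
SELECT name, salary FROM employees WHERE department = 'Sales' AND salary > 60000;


Filtering: department = 'Sales' AND salary > 60000
Matching: 0 rows

Empty result set (0 rows)


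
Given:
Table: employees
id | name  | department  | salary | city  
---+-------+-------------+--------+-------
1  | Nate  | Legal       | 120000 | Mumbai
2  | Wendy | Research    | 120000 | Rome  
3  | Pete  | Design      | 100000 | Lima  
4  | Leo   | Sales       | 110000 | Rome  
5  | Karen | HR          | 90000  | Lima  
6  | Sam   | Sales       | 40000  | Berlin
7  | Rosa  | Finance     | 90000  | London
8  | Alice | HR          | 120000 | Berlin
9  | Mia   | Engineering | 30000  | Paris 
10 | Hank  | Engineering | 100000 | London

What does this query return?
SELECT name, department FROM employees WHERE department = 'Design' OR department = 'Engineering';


Filtering: department = 'Design' OR 'Engineering'
Matching: 3 rows

3 rows:
Pete, Design
Mia, Engineering
Hank, Engineering


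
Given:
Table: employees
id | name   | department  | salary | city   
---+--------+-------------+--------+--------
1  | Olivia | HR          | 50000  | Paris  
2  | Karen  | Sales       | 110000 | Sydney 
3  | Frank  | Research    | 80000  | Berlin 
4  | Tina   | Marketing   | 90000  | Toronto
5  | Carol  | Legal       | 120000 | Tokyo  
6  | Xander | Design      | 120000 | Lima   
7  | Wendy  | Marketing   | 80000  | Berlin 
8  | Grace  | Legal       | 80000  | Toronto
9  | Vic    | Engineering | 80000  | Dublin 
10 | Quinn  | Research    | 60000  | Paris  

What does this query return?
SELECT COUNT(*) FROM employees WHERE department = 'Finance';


Counting rows where department = 'Finance'


0


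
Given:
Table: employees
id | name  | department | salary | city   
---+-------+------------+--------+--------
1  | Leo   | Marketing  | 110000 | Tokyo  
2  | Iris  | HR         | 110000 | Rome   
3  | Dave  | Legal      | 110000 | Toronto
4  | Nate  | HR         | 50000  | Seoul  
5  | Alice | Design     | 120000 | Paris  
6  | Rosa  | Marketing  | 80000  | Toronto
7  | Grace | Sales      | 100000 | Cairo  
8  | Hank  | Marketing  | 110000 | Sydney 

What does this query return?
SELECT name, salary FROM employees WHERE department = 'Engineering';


Filtering: department = 'Engineering'
Matching rows: 0

Empty result set (0 rows)


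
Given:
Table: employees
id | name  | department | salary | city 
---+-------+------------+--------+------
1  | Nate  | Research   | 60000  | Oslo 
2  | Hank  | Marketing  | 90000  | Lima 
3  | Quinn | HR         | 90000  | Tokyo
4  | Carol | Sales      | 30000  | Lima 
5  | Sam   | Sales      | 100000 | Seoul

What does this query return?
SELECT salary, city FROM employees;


Projecting columns: salary, city

5 rows:
60000, Oslo
90000, Lima
90000, Tokyo
30000, Lima
100000, Seoul


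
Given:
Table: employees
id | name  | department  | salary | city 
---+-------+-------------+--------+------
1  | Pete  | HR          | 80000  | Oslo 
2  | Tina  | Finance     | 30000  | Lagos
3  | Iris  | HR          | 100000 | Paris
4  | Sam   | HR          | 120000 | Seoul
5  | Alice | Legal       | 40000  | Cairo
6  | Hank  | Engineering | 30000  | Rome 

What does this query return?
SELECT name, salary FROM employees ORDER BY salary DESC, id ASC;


Sorting by salary DESC, then id ASC for ties

6 rows:
Sam, 120000
Iris, 100000
Pete, 80000
Alice, 40000
Tina, 30000
Hank, 30000


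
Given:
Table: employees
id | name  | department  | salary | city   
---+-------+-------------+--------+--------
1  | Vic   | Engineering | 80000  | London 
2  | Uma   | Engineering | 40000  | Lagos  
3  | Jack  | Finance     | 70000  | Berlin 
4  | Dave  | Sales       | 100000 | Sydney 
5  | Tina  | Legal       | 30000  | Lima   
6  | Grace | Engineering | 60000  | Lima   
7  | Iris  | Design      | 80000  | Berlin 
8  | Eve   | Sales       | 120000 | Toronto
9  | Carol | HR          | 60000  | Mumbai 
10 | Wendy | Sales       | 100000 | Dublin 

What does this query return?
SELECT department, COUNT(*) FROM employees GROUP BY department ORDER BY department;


Assigning each row to its department group:
  Vic -> Engineering
  Uma -> Engineering
  Jack -> Finance
  Dave -> Sales
  Tina -> Legal
  Grace -> Engineering
  Iris -> Design
  Eve -> Sales
  Carol -> HR
  Wendy -> Sales


6 groups:
Design, 1
Engineering, 3
Finance, 1
HR, 1
Legal, 1
Sales, 3


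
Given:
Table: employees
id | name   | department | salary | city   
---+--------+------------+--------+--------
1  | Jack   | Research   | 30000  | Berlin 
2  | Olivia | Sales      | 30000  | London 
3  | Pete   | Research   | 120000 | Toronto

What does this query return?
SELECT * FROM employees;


SELECT * returns all 3 rows with all columns

3 rows:
1, Jack, Research, 30000, Berlin
2, Olivia, Sales, 30000, London
3, Pete, Research, 120000, Toronto


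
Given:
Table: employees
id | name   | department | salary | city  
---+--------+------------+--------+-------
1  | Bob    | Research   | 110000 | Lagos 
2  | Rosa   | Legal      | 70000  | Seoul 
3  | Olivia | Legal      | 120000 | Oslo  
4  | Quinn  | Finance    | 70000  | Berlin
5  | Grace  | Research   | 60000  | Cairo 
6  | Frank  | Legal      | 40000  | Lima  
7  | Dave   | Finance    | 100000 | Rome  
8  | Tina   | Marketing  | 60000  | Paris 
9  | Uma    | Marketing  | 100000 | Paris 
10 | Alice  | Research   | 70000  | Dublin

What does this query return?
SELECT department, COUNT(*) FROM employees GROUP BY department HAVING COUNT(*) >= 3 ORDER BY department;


Groups with count >= 3:
  Legal: 3 -> PASS
  Research: 3 -> PASS
  Finance: 2 -> filtered out
  Marketing: 2 -> filtered out


2 groups:
Legal, 3
Research, 3


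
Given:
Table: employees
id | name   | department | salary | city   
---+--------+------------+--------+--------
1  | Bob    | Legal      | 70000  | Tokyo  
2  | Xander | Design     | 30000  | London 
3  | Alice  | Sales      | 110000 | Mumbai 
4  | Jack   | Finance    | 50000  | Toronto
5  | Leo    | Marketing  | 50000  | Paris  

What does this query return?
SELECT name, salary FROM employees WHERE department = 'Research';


Filtering: department = 'Research'
Matching rows: 0

Empty result set (0 rows)


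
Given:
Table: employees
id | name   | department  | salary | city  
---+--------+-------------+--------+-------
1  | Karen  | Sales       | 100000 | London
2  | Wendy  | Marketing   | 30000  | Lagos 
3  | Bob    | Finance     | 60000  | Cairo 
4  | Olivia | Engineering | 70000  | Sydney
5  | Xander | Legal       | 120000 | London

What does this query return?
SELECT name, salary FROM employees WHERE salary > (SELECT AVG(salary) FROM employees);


Subquery: AVG(salary) = 76000.0
Filtering: salary > 76000.0
  Karen (100000) -> MATCH
  Xander (120000) -> MATCH


2 rows:
Karen, 100000
Xander, 120000


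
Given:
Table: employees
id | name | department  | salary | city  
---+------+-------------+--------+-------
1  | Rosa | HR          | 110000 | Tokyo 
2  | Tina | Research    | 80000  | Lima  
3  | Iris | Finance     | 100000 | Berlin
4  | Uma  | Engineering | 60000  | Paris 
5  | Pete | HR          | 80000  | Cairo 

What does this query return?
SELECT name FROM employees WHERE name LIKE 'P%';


LIKE 'P%' matches names starting with 'P'
Matching: 1

1 rows:
Pete


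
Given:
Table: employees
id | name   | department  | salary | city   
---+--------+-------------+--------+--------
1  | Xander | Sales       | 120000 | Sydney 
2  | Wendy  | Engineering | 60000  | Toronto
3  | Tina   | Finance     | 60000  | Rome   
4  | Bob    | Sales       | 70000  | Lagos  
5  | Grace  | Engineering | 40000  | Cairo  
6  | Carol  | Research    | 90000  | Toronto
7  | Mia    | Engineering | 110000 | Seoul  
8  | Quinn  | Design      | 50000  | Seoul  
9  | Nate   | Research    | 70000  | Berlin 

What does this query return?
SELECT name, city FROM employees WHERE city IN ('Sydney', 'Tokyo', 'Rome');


Filtering: city IN ('Sydney', 'Tokyo', 'Rome')
Matching: 2 rows

2 rows:
Xander, Sydney
Tina, Rome


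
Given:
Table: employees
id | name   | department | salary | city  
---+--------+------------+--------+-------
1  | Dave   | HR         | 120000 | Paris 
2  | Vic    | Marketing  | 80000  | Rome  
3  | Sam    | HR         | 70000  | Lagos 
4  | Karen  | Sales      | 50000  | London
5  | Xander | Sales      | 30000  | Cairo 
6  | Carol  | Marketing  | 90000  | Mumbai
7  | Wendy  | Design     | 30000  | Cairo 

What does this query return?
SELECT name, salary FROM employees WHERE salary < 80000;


Filtering: salary < 80000
Matching: 4 rows

4 rows:
Sam, 70000
Karen, 50000
Xander, 30000
Wendy, 30000


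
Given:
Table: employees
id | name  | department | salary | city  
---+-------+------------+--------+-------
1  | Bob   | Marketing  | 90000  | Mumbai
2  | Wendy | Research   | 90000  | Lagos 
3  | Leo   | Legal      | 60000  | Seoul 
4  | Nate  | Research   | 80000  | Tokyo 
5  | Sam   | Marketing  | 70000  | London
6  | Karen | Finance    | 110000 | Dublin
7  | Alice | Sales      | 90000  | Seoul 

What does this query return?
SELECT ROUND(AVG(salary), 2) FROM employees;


SUM(salary) = 590000
COUNT = 7
ROUND(AVG, 2) = ROUND(590000 / 7, 2) = 84285.71

84285.71


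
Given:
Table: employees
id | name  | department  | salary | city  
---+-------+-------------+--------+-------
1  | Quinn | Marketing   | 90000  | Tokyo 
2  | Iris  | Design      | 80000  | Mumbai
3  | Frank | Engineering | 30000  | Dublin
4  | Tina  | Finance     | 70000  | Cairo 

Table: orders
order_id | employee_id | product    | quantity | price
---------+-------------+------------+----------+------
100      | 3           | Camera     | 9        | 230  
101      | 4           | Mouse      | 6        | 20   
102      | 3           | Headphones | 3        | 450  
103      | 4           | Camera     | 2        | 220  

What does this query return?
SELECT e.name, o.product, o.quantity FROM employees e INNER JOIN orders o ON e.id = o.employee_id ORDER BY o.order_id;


Joining employees.id = orders.employee_id:
  employee Frank (id=3) -> order Camera
  employee Tina (id=4) -> order Mouse
  employee Frank (id=3) -> order Headphones
  employee Tina (id=4) -> order Camera


4 rows:
Frank, Camera, 9
Tina, Mouse, 6
Frank, Headphones, 3
Tina, Camera, 2


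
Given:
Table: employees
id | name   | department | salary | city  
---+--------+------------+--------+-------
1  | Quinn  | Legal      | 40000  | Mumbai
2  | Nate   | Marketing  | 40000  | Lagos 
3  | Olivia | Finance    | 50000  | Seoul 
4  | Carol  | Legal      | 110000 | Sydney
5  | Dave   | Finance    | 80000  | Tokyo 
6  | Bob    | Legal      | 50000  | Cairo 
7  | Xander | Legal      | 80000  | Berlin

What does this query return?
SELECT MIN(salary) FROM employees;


Salaries: 40000, 40000, 50000, 110000, 80000, 50000, 80000
MIN = 40000

40000


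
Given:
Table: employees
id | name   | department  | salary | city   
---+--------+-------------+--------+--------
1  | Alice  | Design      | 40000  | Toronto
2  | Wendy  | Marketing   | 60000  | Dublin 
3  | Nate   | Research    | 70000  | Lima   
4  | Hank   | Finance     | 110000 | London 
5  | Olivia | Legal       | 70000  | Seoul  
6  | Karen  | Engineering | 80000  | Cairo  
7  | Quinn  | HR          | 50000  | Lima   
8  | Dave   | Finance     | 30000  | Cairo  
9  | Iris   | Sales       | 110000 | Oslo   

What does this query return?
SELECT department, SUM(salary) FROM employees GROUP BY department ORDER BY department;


Summing salary within each department:
  Design: 40000 = 40000
  Engineering: 80000 = 80000
  Finance: 110000 + 30000 = 140000
  HR: 50000 = 50000
  Legal: 70000 = 70000
  Marketing: 60000 = 60000
  Research: 70000 = 70000
  Sales: 110000 = 110000


8 groups:
Design, 40000
Engineering, 80000
Finance, 140000
HR, 50000
Legal, 70000
Marketing, 60000
Research, 70000
Sales, 110000


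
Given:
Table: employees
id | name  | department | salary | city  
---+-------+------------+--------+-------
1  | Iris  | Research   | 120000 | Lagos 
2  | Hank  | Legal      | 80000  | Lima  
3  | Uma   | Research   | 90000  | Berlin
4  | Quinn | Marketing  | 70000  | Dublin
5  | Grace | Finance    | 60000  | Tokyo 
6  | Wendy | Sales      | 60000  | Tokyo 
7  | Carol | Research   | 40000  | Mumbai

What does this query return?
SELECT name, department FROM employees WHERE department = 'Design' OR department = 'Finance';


Filtering: department = 'Design' OR 'Finance'
Matching: 1 rows

1 rows:
Grace, Finance


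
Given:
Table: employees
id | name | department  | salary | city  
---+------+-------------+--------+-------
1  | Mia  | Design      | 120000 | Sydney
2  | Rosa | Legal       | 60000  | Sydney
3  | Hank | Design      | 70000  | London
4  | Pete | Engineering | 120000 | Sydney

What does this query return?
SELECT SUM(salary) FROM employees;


SUM(salary) = 120000 + 60000 + 70000 + 120000 = 370000

370000


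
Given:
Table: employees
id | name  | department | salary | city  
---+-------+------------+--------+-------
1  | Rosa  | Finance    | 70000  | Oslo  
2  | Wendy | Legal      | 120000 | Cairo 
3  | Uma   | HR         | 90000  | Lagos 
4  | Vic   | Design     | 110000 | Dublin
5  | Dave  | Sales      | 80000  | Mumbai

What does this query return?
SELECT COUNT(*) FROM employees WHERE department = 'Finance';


Counting rows where department = 'Finance'
  Rosa -> MATCH


1


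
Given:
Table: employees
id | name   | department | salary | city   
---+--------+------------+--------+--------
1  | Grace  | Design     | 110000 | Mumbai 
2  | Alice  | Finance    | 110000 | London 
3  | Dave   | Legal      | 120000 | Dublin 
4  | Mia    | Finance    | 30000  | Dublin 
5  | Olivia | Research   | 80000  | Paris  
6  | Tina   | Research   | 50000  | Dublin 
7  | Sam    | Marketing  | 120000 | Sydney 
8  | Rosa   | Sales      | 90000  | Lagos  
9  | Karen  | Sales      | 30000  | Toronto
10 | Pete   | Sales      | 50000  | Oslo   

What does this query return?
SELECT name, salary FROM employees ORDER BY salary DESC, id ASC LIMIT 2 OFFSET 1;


Sort by salary DESC (id ASC tiebreak), then skip 1 and take 2
Rows 2 through 3

2 rows:
Sam, 120000
Grace, 110000


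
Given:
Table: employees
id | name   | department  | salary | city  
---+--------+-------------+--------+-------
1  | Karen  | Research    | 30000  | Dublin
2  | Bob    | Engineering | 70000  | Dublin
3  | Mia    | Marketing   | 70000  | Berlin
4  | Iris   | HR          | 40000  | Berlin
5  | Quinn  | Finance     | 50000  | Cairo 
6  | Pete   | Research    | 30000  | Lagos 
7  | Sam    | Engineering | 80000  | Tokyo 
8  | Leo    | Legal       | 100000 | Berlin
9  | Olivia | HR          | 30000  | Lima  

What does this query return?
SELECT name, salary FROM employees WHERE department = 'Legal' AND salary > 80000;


Filtering: department = 'Legal' AND salary > 80000
Matching: 1 rows

1 rows:
Leo, 100000


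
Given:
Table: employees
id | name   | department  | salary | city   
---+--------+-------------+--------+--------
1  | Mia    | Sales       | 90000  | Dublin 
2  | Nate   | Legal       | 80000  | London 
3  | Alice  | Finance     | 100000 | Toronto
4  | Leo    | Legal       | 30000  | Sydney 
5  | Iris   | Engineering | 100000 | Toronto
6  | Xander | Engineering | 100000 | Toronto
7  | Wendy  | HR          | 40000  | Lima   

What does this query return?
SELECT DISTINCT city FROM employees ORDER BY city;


All 'city' values (row order): Dublin, London, Toronto, Sydney, Toronto, Toronto, Lima
Removing duplicates leaves 5 unique value(s).

5 values:
Dublin
Lima
London
Sydney
Toronto


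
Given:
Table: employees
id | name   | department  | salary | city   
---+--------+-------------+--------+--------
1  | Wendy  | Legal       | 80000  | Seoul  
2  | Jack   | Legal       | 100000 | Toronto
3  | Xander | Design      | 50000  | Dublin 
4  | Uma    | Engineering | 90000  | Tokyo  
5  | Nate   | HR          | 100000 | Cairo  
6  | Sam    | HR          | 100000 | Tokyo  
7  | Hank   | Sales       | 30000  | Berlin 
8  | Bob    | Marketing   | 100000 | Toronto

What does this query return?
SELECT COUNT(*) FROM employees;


COUNT(*) counts all rows

8


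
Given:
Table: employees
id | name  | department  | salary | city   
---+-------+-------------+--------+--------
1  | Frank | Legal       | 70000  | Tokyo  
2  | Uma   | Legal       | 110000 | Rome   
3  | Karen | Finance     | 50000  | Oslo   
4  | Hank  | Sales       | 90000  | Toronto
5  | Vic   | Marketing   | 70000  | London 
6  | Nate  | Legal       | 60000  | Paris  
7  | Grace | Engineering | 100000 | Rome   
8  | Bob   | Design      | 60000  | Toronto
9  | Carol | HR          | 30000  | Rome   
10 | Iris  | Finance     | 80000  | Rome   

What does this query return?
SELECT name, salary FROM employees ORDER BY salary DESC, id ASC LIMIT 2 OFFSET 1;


Sort by salary DESC (id ASC tiebreak), then skip 1 and take 2
Rows 2 through 3

2 rows:
Grace, 100000
Hank, 90000


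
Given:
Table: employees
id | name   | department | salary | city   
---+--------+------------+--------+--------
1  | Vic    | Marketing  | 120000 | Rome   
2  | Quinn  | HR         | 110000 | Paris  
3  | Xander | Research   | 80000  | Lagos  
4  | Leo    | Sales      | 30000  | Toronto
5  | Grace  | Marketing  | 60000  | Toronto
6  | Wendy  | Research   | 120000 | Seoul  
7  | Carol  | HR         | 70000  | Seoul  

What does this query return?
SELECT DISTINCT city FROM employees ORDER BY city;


All 'city' values (row order): Rome, Paris, Lagos, Toronto, Toronto, Seoul, Seoul
Removing duplicates leaves 5 unique value(s).

5 values:
Lagos
Paris
Rome
Seoul
Toronto


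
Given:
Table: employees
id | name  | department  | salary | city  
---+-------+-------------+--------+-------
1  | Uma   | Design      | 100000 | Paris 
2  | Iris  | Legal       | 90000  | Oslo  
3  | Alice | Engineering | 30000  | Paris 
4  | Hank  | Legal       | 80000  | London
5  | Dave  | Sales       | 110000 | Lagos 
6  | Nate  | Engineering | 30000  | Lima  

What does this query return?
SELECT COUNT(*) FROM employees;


COUNT(*) counts all rows

6


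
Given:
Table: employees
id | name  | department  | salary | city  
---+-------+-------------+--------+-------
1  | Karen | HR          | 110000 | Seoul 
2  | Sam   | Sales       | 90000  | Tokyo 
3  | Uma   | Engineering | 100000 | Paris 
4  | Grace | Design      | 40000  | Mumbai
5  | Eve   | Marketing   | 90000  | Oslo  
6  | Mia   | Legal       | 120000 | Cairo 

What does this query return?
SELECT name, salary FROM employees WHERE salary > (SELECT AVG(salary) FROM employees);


Subquery: AVG(salary) = 91666.67
Filtering: salary > 91666.67
  Karen (110000) -> MATCH
  Uma (100000) -> MATCH
  Mia (120000) -> MATCH


3 rows:
Karen, 110000
Uma, 100000
Mia, 120000


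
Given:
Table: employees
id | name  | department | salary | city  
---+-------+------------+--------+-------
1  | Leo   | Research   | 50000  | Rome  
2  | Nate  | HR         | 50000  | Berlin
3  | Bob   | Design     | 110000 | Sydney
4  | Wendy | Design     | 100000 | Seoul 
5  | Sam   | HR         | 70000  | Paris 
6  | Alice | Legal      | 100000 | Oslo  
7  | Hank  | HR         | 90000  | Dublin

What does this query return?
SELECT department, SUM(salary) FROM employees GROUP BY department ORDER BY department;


Summing salary within each department:
  Design: 110000 + 100000 = 210000
  HR: 50000 + 70000 + 90000 = 210000
  Legal: 100000 = 100000
  Research: 50000 = 50000


4 groups:
Design, 210000
HR, 210000
Legal, 100000
Research, 50000


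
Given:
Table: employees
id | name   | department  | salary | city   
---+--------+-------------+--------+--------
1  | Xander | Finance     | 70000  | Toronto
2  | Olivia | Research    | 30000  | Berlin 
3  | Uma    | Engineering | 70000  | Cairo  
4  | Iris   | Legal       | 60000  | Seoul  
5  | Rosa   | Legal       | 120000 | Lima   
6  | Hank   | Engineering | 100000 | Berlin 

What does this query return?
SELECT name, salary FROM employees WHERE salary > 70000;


Filtering: salary > 70000
Matching: 2 rows

2 rows:
Rosa, 120000
Hank, 100000


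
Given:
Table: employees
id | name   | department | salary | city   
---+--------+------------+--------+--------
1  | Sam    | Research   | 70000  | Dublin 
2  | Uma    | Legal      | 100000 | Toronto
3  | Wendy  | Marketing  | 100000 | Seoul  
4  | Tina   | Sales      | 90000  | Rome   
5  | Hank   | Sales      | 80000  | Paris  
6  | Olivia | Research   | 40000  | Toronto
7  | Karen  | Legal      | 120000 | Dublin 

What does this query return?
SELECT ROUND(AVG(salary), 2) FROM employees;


SUM(salary) = 600000
COUNT = 7
ROUND(AVG, 2) = ROUND(600000 / 7, 2) = 85714.29

85714.29


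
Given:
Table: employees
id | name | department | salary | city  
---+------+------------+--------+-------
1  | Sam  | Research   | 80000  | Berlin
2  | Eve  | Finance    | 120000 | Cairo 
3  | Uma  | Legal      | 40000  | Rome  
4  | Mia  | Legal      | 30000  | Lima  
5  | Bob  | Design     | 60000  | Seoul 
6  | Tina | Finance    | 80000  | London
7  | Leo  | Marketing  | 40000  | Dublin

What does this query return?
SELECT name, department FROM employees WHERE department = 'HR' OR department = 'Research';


Filtering: department = 'HR' OR 'Research'
Matching: 1 rows

1 rows:
Sam, Research


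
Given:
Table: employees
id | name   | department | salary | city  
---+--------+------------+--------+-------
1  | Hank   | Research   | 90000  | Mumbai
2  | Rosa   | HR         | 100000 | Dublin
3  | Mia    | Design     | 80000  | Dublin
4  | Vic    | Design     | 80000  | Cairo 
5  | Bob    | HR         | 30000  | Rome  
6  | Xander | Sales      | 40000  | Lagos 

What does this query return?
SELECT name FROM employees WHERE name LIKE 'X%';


LIKE 'X%' matches names starting with 'X'
Matching: 1

1 rows:
Xander


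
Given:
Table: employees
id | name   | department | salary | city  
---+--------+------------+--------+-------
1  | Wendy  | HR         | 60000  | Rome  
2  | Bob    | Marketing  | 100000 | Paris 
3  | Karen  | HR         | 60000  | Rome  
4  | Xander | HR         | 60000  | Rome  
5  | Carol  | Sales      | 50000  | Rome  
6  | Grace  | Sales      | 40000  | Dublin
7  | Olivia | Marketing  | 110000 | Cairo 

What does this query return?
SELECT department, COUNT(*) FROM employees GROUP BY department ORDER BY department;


Assigning each row to its department group:
  Wendy -> HR
  Bob -> Marketing
  Karen -> HR
  Xander -> HR
  Carol -> Sales
  Grace -> Sales
  Olivia -> Marketing


3 groups:
HR, 3
Marketing, 2
Sales, 2


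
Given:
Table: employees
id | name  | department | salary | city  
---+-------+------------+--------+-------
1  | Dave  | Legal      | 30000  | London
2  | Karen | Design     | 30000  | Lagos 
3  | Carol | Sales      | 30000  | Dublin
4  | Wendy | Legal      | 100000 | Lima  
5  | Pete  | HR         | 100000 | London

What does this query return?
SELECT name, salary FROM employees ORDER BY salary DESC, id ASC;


Sorting by salary DESC, then id ASC for ties

5 rows:
Wendy, 100000
Pete, 100000
Dave, 30000
Karen, 30000
Carol, 30000


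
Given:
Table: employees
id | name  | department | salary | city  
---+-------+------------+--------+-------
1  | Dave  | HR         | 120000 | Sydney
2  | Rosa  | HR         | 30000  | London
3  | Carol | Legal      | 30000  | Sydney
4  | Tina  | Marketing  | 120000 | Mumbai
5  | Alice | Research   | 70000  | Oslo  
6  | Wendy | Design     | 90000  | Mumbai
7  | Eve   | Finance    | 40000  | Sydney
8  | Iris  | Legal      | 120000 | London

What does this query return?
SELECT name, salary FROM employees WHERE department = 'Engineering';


Filtering: department = 'Engineering'
Matching rows: 0

Empty result set (0 rows)


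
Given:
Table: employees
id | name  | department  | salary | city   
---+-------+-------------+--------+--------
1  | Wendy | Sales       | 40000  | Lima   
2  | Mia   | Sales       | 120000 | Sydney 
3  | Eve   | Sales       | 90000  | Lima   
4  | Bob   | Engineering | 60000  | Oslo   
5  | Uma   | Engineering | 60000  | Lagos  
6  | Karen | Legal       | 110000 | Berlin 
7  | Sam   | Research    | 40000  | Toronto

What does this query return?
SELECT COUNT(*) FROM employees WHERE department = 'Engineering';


Counting rows where department = 'Engineering'
  Bob -> MATCH
  Uma -> MATCH


2


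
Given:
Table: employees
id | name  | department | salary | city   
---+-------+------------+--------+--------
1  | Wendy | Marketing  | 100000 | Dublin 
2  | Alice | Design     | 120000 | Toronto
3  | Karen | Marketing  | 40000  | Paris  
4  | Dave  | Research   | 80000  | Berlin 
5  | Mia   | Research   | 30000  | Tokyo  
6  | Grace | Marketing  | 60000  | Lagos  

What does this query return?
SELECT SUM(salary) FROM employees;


SUM(salary) = 100000 + 120000 + 40000 + 80000 + 30000 + 60000 = 430000

430000


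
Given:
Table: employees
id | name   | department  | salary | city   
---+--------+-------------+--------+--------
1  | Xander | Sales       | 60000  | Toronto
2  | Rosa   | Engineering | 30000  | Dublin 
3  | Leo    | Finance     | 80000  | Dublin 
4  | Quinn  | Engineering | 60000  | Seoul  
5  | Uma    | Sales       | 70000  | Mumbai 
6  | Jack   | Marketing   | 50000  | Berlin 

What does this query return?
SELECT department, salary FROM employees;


Projecting columns: department, salary

6 rows:
Sales, 60000
Engineering, 30000
Finance, 80000
Engineering, 60000
Sales, 70000
Marketing, 50000


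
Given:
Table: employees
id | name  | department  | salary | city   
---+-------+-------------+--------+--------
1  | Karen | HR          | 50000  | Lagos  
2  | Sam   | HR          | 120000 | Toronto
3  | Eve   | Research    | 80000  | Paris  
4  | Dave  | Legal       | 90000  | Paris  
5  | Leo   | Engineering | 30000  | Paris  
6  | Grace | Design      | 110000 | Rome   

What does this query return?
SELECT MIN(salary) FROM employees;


Salaries: 50000, 120000, 80000, 90000, 30000, 110000
MIN = 30000

30000


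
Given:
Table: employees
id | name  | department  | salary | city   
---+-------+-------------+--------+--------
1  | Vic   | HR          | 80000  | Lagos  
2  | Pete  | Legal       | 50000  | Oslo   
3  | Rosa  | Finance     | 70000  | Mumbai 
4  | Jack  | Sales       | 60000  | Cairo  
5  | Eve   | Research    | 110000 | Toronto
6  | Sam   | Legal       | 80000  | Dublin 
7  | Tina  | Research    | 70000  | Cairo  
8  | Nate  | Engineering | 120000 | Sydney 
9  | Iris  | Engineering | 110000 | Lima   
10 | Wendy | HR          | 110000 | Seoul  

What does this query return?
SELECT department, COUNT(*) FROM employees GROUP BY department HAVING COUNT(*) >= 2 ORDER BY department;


Groups with count >= 2:
  Engineering: 2 -> PASS
  HR: 2 -> PASS
  Legal: 2 -> PASS
  Research: 2 -> PASS
  Finance: 1 -> filtered out
  Sales: 1 -> filtered out


4 groups:
Engineering, 2
HR, 2
Legal, 2
Research, 2


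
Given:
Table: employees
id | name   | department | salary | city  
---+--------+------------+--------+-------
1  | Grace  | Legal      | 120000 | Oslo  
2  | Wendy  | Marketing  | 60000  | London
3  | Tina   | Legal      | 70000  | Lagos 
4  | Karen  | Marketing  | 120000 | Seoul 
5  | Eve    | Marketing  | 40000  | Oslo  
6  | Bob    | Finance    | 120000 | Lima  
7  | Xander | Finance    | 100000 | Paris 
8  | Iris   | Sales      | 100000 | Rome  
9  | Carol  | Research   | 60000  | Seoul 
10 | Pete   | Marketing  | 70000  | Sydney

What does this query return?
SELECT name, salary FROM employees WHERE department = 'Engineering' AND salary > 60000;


Filtering: department = 'Engineering' AND salary > 60000
Matching: 0 rows

Empty result set (0 rows)


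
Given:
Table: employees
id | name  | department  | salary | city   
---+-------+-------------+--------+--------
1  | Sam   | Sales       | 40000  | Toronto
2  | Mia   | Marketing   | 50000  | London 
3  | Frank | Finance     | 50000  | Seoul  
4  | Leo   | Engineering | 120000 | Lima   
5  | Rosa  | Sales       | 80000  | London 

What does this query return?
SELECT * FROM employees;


SELECT * returns all 5 rows with all columns

5 rows:
1, Sam, Sales, 40000, Toronto
2, Mia, Marketing, 50000, London
3, Frank, Finance, 50000, Seoul
4, Leo, Engineering, 120000, Lima
5, Rosa, Sales, 80000, London


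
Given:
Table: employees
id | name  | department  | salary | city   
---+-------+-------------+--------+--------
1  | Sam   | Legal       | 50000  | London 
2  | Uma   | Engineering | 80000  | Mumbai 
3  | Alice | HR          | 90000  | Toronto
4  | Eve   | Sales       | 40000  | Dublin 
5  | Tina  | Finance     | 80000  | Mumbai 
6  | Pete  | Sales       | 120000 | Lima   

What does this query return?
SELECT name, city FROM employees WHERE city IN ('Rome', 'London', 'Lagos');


Filtering: city IN ('Rome', 'London', 'Lagos')
Matching: 1 rows

1 rows:
Sam, London


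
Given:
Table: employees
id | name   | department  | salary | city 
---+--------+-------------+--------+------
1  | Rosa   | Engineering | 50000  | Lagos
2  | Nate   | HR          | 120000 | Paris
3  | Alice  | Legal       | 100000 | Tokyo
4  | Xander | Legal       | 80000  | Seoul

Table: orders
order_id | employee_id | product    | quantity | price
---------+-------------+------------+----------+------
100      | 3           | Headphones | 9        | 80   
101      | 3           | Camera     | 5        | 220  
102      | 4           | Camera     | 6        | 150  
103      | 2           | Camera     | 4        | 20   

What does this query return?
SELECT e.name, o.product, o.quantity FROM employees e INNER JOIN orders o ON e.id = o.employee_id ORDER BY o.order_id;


Joining employees.id = orders.employee_id:
  employee Alice (id=3) -> order Headphones
  employee Alice (id=3) -> order Camera
  employee Xander (id=4) -> order Camera
  employee Nate (id=2) -> order Camera


4 rows:
Alice, Headphones, 9
Alice, Camera, 5
Xander, Camera, 6
Nate, Camera, 4


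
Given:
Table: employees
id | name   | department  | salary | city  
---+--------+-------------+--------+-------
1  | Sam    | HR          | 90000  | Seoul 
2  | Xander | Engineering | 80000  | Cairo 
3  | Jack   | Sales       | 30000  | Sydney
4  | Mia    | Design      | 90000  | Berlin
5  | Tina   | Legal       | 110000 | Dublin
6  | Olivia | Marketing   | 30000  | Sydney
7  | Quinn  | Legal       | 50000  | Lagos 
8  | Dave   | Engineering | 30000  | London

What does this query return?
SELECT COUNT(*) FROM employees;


COUNT(*) counts all rows

8


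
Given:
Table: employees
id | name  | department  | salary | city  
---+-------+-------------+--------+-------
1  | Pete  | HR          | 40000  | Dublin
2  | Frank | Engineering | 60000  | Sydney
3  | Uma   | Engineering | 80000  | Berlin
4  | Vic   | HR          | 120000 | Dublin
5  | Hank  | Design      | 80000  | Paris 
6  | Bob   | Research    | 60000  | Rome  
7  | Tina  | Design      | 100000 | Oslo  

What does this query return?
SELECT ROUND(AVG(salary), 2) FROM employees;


SUM(salary) = 540000
COUNT = 7
ROUND(AVG, 2) = ROUND(540000 / 7, 2) = 77142.86

77142.86


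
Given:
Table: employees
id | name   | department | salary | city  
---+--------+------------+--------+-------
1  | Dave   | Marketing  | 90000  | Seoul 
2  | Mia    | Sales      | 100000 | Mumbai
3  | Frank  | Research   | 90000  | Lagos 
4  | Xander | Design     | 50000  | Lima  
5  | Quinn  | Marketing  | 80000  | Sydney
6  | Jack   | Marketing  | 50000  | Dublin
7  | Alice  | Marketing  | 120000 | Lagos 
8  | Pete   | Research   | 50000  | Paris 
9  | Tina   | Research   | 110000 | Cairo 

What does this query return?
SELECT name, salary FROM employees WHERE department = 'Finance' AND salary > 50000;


Filtering: department = 'Finance' AND salary > 50000
Matching: 0 rows

Empty result set (0 rows)


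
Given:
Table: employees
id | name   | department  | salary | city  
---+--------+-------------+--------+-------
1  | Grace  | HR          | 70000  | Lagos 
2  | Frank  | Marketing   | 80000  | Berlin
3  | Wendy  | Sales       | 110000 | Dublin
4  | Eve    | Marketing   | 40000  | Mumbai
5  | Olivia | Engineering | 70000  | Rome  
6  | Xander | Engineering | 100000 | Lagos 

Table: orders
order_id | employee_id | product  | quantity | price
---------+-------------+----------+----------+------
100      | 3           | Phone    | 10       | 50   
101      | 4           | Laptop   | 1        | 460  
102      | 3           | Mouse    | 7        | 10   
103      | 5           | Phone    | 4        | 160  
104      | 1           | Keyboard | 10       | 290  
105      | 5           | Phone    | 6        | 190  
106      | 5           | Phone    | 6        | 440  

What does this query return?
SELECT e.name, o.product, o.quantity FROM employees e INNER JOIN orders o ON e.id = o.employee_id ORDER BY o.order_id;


Joining employees.id = orders.employee_id:
  employee Wendy (id=3) -> order Phone
  employee Eve (id=4) -> order Laptop
  employee Wendy (id=3) -> order Mouse
  employee Olivia (id=5) -> order Phone
  employee Grace (id=1) -> order Keyboard
  employee Olivia (id=5) -> order Phone
  employee Olivia (id=5) -> order Phone


7 rows:
Wendy, Phone, 10
Eve, Laptop, 1
Wendy, Mouse, 7
Olivia, Phone, 4
Grace, Keyboard, 10
Olivia, Phone, 6
Olivia, Phone, 6


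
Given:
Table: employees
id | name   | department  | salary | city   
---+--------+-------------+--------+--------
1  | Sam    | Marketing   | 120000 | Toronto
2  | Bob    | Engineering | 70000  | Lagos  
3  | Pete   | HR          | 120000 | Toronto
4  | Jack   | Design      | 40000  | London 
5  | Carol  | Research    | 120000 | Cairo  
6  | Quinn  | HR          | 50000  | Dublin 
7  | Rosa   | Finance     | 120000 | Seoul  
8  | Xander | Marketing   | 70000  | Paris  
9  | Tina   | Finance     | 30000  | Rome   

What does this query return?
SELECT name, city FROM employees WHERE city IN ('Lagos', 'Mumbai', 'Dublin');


Filtering: city IN ('Lagos', 'Mumbai', 'Dublin')
Matching: 2 rows

2 rows:
Bob, Lagos
Quinn, Dublin


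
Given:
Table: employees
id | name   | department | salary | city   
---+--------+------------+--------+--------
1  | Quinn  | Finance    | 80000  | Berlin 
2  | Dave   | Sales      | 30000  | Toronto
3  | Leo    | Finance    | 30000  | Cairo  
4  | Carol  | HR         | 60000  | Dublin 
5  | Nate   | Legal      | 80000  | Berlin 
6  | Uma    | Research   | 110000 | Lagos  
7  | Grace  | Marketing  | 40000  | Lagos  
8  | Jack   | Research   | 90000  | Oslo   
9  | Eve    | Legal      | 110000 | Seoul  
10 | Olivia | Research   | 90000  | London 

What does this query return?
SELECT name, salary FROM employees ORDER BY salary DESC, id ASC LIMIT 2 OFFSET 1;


Sort by salary DESC (id ASC tiebreak), then skip 1 and take 2
Rows 2 through 3

2 rows:
Eve, 110000
Jack, 90000
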